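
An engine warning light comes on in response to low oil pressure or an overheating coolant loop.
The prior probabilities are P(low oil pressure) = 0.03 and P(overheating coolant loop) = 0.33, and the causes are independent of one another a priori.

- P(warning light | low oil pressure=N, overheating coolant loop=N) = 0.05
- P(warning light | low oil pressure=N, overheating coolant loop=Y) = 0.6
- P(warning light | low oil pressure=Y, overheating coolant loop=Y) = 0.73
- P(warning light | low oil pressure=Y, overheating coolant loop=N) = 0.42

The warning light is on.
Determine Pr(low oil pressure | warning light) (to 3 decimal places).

Pr(low oil pressure | warning light) ≈ 0.065

P(warning light) = 0.05*0.97*0.67 + 0.6*0.97*0.33 + 0.42*0.03*0.67 + 0.73*0.03*0.33 = 0.032495 + 0.192060 + 0.008442 + 0.007227 = 0.240224
The low oil pressure-present share is 0.008442 + 0.007227 = 0.015669.
Hence the posterior is 0.015669/0.240224 ≈ 0.065.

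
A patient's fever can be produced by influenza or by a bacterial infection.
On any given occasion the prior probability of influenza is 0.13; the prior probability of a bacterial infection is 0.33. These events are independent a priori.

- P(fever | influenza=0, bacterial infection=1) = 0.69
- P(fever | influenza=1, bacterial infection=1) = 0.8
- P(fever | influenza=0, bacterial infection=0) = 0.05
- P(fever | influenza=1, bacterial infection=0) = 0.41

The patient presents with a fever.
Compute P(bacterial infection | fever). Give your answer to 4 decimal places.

P(bacterial infection | fever) ≈ 0.7818

Numerator (weight on configurations with bacterial infection): 0.198099 + 0.034320 = 0.232419
The normalizing constant is 0.05·0.87·0.67 + 0.69·0.87·0.33 + 0.41·0.13·0.67 + 0.8·0.13·0.33 = 0.297275
P(bacterial infection | fever) = 0.232419/0.297275 ≈ 0.7818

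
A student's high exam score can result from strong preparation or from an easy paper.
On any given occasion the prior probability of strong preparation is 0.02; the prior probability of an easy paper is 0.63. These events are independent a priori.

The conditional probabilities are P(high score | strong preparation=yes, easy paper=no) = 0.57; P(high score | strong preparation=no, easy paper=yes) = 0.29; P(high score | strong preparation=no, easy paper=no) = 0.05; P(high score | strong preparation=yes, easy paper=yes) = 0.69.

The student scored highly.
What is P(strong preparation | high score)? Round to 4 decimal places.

P(strong preparation | high score) ≈ 0.0615

For the numerator, keep only strong preparation=true terms: 0.004218 + 0.008694 = 0.012912
The normalizing constant is 0.05×0.98×0.37 + 0.29×0.98×0.63 + 0.57×0.02×0.37 + 0.69×0.02×0.63 = 0.210088
Posterior = 0.012912 / 0.210088 ≈ 0.0615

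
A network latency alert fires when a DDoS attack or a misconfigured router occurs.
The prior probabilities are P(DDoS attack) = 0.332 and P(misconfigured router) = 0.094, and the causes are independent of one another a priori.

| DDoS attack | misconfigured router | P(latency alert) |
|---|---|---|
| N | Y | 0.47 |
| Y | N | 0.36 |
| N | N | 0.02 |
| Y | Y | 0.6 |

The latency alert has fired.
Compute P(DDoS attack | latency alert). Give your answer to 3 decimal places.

Sum P(latency alert|·) weighted by the priors over the 4 (DDoS attack, misconfigured router) configurations:
  P(latency alert) = 0.02*0.668*0.906 + 0.47*0.668*0.094 + 0.36*0.332*0.906 + 0.6*0.332*0.094
        = 0.012104 + 0.029512 + 0.108285 + 0.018725 = 0.168626
Keeping only the DDoS attack-present terms gives 0.127010, so
  P(DDoS attack | latency alert) = 0.127010 / 0.168626 ≈ 0.753

P(DDoS attack | latency alert) ≈ 0.753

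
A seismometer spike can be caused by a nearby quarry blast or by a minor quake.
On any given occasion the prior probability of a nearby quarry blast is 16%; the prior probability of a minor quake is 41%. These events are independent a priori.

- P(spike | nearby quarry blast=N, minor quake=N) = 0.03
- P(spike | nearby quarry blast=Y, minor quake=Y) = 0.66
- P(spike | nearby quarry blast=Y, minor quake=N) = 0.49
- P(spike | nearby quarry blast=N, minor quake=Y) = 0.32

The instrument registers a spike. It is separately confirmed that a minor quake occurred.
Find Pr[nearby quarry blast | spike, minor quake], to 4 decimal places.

Pr[nearby quarry blast | spike, minor quake] ≈ 0.2821

Sum P(spike|·) weighted by the priors over both values of nearby quarry blast:
  P(spike | minor quake) = 0.32*0.84 + 0.66*0.16
        = 0.268800 + 0.105600 = 0.374400
Configurations with nearby quarry blast contribute 0.105600, so
  P(nearby quarry blast | spike, minor quake) = 0.105600 / 0.374400 ≈ 0.2821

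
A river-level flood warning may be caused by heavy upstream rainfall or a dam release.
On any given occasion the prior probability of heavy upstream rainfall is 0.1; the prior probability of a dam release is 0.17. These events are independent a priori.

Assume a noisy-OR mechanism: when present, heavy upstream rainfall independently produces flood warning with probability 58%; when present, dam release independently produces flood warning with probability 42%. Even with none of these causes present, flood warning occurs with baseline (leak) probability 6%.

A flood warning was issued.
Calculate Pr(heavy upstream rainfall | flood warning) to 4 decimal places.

Under noisy-OR, P(flood warning | causes) = 1 − (1−0.06)·∏(1−qᵢ) over the active causes.
P(flood warning) = 0.06·0.9·0.83 + 0.4548·0.9·0.17 + 0.6052·0.1·0.83 + 0.771016·0.1·0.17 = 0.044820 + 0.069584 + 0.050232 + 0.013107 = 0.177743
Restricting to configurations with heavy upstream rainfall present: 0.050232 + 0.013107 = 0.063339.
P(heavy upstream rainfall | flood warning) = 0.063339 / 0.177743 ≈ 0.3564

Pr(heavy upstream rainfall | flood warning) ≈ 0.3564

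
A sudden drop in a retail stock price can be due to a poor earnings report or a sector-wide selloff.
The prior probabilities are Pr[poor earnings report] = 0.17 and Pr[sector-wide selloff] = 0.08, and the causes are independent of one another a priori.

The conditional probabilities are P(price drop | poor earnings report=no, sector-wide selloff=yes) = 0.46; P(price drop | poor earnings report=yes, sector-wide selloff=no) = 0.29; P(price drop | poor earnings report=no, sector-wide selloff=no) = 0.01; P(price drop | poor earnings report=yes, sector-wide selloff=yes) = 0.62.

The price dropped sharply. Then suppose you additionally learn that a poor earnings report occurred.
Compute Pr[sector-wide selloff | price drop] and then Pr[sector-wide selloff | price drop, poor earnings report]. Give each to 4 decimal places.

Pr[sector-wide selloff | price drop] ≈ 0.4238; Pr[sector-wide selloff | price drop, poor earnings report] ≈ 0.1568

Sum P(price drop|·) weighted by the priors over the 4 (poor earnings report, sector-wide selloff) configurations:
  P(price drop) = 0.01×0.83×0.92 + 0.46×0.83×0.08 + 0.29×0.17×0.92 + 0.62×0.17×0.08
        = 0.007636 + 0.030544 + 0.045356 + 0.008432 = 0.091968
The terms with sector-wide selloff present sum to 0.038976, so
  P(sector-wide selloff | price drop) = 0.038976 / 0.091968 ≈ 0.4238

Now also conditioning on poor earnings report=true:
P(price drop | poor earnings report) = 0.29*0.92 + 0.62*0.08 = 0.266800 + 0.049600 = 0.316400
Of this, 0.049600 comes from 0.62*0.08 (the sector-wide selloff=true cases).
P(sector-wide selloff | price drop, poor earnings report) = 0.049600 / 0.316400 ≈ 0.1568
This is intercausal reasoning (explaining away): once poor earnings report accounts for the price drop, sector-wide selloff becomes less likely.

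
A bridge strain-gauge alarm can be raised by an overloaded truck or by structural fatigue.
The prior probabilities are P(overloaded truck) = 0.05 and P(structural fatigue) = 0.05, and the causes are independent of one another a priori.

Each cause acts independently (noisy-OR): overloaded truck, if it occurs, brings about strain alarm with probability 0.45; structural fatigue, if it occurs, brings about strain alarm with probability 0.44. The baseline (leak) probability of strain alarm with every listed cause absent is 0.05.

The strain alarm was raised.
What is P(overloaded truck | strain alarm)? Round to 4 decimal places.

Under noisy-OR, P(strain alarm | causes) = 1 − (1−0.05)·∏(1−qᵢ) over the active causes.
P(strain alarm) = 0.05·0.95·0.95 + 0.468·0.95·0.05 + 0.4775·0.05·0.95 + 0.7074·0.05·0.05 = 0.045125 + 0.022230 + 0.022681 + 0.001769 = 0.091805
Of this, 0.024450 comes from 0.022681 + 0.001769 (the overloaded truck=true cases).
So P(overloaded truck | strain alarm) = 0.024450/0.091805 ≈ 0.2663.

P(overloaded truck | strain alarm) ≈ 0.2663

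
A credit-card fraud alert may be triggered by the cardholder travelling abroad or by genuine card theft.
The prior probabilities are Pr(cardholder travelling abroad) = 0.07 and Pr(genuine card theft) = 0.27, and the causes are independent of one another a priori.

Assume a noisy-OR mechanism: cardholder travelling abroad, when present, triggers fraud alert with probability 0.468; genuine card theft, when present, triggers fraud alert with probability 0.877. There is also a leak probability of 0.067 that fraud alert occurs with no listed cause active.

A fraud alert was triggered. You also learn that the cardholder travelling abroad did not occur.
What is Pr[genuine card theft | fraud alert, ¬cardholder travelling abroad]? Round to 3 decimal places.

Under noisy-OR, P(fraud alert | causes) = 1 − (1−0.067)·∏(1−qᵢ) over the active causes.
By total probability over both values of genuine card theft:
  P(fraud alert | ¬cardholder travelling abroad) = 0.067*0.73 + 0.885241*0.27
        = 0.048910 + 0.239015 = 0.287925
Keeping only the genuine card theft-present terms gives 0.239015, so
  P(genuine card theft | fraud alert, ¬cardholder travelling abroad) = 0.239015 / 0.287925 ≈ 0.830

Pr[genuine card theft | fraud alert, ¬cardholder travelling abroad] ≈ 0.830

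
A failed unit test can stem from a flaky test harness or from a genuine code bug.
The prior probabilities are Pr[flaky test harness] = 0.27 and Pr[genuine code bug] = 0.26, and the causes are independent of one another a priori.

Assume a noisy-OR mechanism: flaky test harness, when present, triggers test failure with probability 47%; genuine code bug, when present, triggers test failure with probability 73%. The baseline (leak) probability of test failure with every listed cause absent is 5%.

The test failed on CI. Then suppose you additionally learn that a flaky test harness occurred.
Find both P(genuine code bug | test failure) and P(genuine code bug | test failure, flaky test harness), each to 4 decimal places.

P(genuine code bug | test failure) ≈ 0.6152; P(genuine code bug | test failure, flaky test harness) ≈ 0.3794

Under noisy-OR, P(test failure | causes) = 1 − (1−0.05)·∏(1−qᵢ) over the active causes.
P(test failure) = 0.05×0.73×0.74 + 0.7435×0.73×0.26 + 0.4965×0.27×0.74 + 0.864055×0.27×0.26 = 0.027010 + 0.141116 + 0.099201 + 0.060657 = 0.327984
Of this, 0.201773 comes from 0.141116 + 0.060657 (the genuine code bug=true cases).
Hence the posterior is 0.201773/0.327984 ≈ 0.6152.

Now also conditioning on flaky test harness=true:
Numerator (weight on configurations with genuine code bug): 0.864055·0.26 = 0.224654
The normalizing constant is 0.4965·0.74 + 0.864055·0.26 = 0.592064
Posterior = 0.224654 / 0.592064 ≈ 0.3794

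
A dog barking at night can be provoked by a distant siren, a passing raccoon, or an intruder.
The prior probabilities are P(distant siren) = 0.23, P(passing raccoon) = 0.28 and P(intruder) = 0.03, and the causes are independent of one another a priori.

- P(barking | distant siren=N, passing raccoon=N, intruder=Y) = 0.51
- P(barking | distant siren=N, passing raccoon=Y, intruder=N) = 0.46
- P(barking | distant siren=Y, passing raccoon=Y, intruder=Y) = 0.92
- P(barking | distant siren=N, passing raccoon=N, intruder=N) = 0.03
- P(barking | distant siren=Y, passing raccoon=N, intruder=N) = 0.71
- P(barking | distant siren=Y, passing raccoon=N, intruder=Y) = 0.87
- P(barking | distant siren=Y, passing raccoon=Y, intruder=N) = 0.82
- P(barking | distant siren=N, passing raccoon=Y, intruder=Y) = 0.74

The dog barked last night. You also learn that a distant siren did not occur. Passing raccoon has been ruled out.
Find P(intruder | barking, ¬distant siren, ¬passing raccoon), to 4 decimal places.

Enumerate both values of intruder and weight by the priors:
  P(barking | ¬distant siren, ¬passing raccoon) = 0.03*0.97 + 0.51*0.03
        = 0.029100 + 0.015300 = 0.044400
The terms with intruder present sum to 0.015300, so
  P(intruder | barking, ¬distant siren, ¬passing raccoon) = 0.015300 / 0.044400 ≈ 0.3446

P(intruder | barking, ¬distant siren, ¬passing raccoon) ≈ 0.3446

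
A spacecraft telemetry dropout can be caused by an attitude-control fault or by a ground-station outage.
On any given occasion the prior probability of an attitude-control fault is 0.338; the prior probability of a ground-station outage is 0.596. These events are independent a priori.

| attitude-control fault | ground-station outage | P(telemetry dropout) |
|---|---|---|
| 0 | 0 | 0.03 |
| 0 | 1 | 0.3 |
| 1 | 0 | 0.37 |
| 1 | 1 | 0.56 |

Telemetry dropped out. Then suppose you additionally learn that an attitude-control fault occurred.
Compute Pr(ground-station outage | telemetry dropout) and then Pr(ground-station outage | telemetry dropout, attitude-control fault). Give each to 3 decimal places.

Sum P(telemetry dropout|·) weighted by the priors over the 4 (attitude-control fault, ground-station outage) configurations:
  P(telemetry dropout) = 0.03·0.662·0.404 + 0.3·0.662·0.596 + 0.37·0.338·0.404 + 0.56·0.338·0.596
        = 0.008023 + 0.118366 + 0.050524 + 0.112811 = 0.289724
Keeping only the ground-station outage-present terms gives 0.231177, so
  P(ground-station outage | telemetry dropout) = 0.231177 / 0.289724 ≈ 0.798

Now also conditioning on attitude-control fault=true:
For the numerator, keep only ground-station outage=true terms: 0.56*0.596 = 0.333760
Normalizer over all consistent configurations: 0.37*0.404 + 0.56*0.596 = 0.483240
P(ground-station outage | telemetry dropout, attitude-control fault) = 0.333760/0.483240 ≈ 0.691
— attitude-control fault explains away the evidence for ground-station outage.

Pr(ground-station outage | telemetry dropout) ≈ 0.798; Pr(ground-station outage | telemetry dropout, attitude-control fault) ≈ 0.691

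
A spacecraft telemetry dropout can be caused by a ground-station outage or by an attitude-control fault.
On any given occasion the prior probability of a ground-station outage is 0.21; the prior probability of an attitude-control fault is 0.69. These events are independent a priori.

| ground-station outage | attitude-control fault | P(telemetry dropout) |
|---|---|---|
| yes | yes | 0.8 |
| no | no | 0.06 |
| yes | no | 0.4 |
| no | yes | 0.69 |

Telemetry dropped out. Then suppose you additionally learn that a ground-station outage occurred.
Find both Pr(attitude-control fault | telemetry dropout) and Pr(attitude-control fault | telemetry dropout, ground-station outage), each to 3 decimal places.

Pr(attitude-control fault | telemetry dropout) ≈ 0.924; Pr(attitude-control fault | telemetry dropout, ground-station outage) ≈ 0.817

Sum P(telemetry dropout|·) weighted by the priors over the 4 (ground-station outage, attitude-control fault) configurations:
  P(telemetry dropout) = 0.06*0.79*0.31 + 0.69*0.79*0.69 + 0.4*0.21*0.31 + 0.8*0.21*0.69
        = 0.014694 + 0.376119 + 0.026040 + 0.115920 = 0.532773
Keeping only the attitude-control fault-present terms gives 0.492039, so
  P(attitude-control fault | telemetry dropout) = 0.492039 / 0.532773 ≈ 0.924

With the extra evidence:
P(telemetry dropout | ground-station outage) = 0.4*0.31 + 0.8*0.69 = 0.124000 + 0.552000 = 0.676000
Of this, 0.552000 comes from 0.8*0.69 (the attitude-control fault=true cases).
P(attitude-control fault | telemetry dropout, ground-station outage) = 0.552000 / 0.676000 ≈ 0.817
— ground-station outage explains away the evidence for attitude-control fault.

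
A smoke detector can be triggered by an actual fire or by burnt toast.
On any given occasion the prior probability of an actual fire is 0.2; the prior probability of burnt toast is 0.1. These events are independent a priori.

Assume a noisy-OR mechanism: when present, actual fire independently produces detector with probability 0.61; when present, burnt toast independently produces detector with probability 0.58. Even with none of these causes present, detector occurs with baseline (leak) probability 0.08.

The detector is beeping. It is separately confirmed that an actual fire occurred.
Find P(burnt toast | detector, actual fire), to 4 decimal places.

Under noisy-OR, P(detector | causes) = 1 − (1−0.08)·∏(1−qᵢ) over the active causes.
P(detector | actual fire) = 0.6412·0.9 + 0.849304·0.1 = 0.577080 + 0.084930 = 0.662010
Restricting to configurations with burnt toast present: 0.849304·0.1 = 0.084930.
P(burnt toast | detector, actual fire) = 0.084930 / 0.662010 ≈ 0.1283

P(burnt toast | detector, actual fire) ≈ 0.1283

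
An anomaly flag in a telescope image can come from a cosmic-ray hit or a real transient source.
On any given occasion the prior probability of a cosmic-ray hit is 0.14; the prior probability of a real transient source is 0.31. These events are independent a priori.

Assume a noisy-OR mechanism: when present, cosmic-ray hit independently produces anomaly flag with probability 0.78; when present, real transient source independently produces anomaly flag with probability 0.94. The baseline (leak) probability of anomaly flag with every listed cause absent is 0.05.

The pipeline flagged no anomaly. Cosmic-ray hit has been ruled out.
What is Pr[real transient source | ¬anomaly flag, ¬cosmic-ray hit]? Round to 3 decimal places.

Under noisy-OR, P(anomaly flag | causes) = 1 − (1−0.05)·∏(1−qᵢ) over the active causes.
P(¬anomaly flag | ¬cosmic-ray hit) = 0.95×0.69 + 0.057×0.31 = 0.655500 + 0.017670 = 0.673170
Restricting to configurations with real transient source present: 0.057×0.31 = 0.017670.
P(real transient source | ¬anomaly flag, ¬cosmic-ray hit) = 0.017670 / 0.673170 ≈ 0.026

Pr[real transient source | ¬anomaly flag, ¬cosmic-ray hit] ≈ 0.026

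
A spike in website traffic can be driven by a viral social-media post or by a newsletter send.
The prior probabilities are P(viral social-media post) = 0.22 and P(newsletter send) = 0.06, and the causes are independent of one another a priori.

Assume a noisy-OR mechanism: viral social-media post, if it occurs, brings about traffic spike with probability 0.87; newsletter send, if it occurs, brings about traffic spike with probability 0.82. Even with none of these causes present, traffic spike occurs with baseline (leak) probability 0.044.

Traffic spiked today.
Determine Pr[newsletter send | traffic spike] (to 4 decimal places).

Under noisy-OR, P(traffic spike | causes) = 1 − (1−0.044)·∏(1−qᵢ) over the active causes.
P(traffic spike) = 0.044·0.78·0.94 + 0.82792·0.78·0.06 + 0.87572·0.22·0.94 + 0.97763·0.22·0.06 = 0.032261 + 0.038747 + 0.181099 + 0.012905 = 0.265012
The newsletter send-present share is 0.038747 + 0.012905 = 0.051652.
P(newsletter send | traffic spike) = 0.051652 / 0.265012 ≈ 0.1949

Pr[newsletter send | traffic spike] ≈ 0.1949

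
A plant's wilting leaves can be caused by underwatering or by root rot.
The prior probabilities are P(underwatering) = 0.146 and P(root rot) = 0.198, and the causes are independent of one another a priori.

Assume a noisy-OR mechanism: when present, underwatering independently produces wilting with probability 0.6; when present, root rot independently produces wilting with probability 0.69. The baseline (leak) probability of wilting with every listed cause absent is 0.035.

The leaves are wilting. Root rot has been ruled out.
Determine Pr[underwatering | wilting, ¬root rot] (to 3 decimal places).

Under noisy-OR, P(wilting | causes) = 1 − (1−0.035)·∏(1−qᵢ) over the active causes.
Weight on underwatering=true, given the evidence: 0.614*0.146 = 0.089644
The normalizing constant is 0.035*0.854 + 0.614*0.146 = 0.119534
Posterior = 0.089644 / 0.119534 ≈ 0.750

Pr[underwatering | wilting, ¬root rot] ≈ 0.750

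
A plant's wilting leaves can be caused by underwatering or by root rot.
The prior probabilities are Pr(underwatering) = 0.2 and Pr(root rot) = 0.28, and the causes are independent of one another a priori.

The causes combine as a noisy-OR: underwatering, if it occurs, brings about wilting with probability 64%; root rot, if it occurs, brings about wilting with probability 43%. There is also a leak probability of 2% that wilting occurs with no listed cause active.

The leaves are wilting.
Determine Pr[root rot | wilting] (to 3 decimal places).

Pr[root rot | wilting] ≈ 0.578

Under noisy-OR, P(wilting | causes) = 1 − (1−0.02)·∏(1−qᵢ) over the active causes.
Sum P(wilting|·) weighted by the priors over the 4 (underwatering, root rot) configurations:
  P(wilting) = 0.02·0.8·0.72 + 0.4414·0.8·0.28 + 0.6472·0.2·0.72 + 0.798904·0.2·0.28
        = 0.011520 + 0.098874 + 0.093197 + 0.044739 = 0.248330
Keeping only the root rot-present terms gives 0.143613, so
  P(root rot | wilting) = 0.143613 / 0.248330 ≈ 0.578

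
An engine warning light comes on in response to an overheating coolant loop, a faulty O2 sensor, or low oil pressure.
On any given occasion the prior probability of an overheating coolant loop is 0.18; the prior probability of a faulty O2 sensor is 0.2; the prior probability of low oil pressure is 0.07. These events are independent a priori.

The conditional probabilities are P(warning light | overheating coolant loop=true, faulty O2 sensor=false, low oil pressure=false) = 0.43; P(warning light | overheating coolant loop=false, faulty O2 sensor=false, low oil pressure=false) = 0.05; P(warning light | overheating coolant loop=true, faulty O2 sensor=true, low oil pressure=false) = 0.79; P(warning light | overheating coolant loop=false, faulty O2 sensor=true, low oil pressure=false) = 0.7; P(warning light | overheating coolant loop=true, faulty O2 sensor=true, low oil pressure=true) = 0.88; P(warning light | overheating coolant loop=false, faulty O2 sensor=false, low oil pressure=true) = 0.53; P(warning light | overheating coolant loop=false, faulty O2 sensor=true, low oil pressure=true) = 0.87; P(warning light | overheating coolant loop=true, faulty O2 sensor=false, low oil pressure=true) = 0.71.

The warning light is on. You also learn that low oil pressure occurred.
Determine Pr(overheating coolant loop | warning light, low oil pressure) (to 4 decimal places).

Pr(overheating coolant loop | warning light, low oil pressure) ≈ 0.2145

P(warning light | low oil pressure) = 0.53·0.82·0.8 + 0.87·0.82·0.2 + 0.71·0.18·0.8 + 0.88·0.18·0.2 = 0.347680 + 0.142680 + 0.102240 + 0.031680 = 0.624280
Of this, 0.133920 comes from 0.102240 + 0.031680 (the overheating coolant loop=true cases).
So P(overheating coolant loop | warning light, low oil pressure) = 0.133920/0.624280 ≈ 0.2145.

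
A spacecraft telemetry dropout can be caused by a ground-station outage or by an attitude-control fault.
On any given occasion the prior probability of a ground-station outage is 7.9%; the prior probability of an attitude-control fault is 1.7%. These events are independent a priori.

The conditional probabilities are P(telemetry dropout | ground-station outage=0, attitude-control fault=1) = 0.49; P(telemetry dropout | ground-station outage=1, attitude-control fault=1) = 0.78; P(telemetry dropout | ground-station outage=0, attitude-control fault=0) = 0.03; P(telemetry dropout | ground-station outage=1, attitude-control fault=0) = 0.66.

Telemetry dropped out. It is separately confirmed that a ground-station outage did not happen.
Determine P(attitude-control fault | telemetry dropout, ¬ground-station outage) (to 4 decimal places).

Sum P(telemetry dropout|·) weighted by the priors over both values of attitude-control fault:
  P(telemetry dropout | ¬ground-station outage) = 0.03*0.983 + 0.49*0.017
        = 0.029490 + 0.008330 = 0.037820
The terms with attitude-control fault present sum to 0.008330, so
  P(attitude-control fault | telemetry dropout, ¬ground-station outage) = 0.008330 / 0.037820 ≈ 0.2203

P(attitude-control fault | telemetry dropout, ¬ground-station outage) ≈ 0.2203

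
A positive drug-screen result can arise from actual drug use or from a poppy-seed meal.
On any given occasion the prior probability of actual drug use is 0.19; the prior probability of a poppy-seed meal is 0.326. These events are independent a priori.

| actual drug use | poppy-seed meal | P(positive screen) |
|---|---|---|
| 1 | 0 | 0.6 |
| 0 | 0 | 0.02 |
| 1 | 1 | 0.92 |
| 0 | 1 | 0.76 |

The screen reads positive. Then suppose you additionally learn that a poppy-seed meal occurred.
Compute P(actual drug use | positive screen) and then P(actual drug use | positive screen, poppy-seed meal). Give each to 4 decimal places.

P(actual drug use | positive screen) ≈ 0.3874; P(actual drug use | positive screen, poppy-seed meal) ≈ 0.2212

Sum P(positive screen|·) weighted by the priors over the 4 (actual drug use, poppy-seed meal) configurations:
  P(positive screen) = 0.02·0.81·0.674 + 0.76·0.81·0.326 + 0.6·0.19·0.674 + 0.92·0.19·0.326
        = 0.010919 + 0.200686 + 0.076836 + 0.056985 = 0.345426
Keeping only the actual drug use-present terms gives 0.133821, so
  P(actual drug use | positive screen) = 0.133821 / 0.345426 ≈ 0.3874

With the extra evidence:
P(positive screen | poppy-seed meal) = 0.76·0.81 + 0.92·0.19 = 0.615600 + 0.174800 = 0.790400
Of this, 0.174800 comes from 0.92·0.19 (the actual drug use=true cases).
P(actual drug use | positive screen, poppy-seed meal) = 0.174800 / 0.790400 ≈ 0.2212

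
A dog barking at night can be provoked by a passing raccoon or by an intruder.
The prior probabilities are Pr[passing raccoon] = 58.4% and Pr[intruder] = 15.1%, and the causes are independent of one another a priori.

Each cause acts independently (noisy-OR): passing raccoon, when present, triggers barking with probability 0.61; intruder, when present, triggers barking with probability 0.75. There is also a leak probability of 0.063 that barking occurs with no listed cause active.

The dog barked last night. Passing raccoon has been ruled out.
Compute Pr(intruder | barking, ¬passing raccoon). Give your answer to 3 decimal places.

Under noisy-OR, P(barking | causes) = 1 − (1−0.063)·∏(1−qᵢ) over the active causes.
P(barking | ¬passing raccoon) = 0.063×0.849 + 0.76575×0.151 = 0.053487 + 0.115628 = 0.169115
The intruder-present share is 0.76575×0.151 = 0.115628.
Hence the posterior is 0.115628/0.169115 ≈ 0.684.

Pr(intruder | barking, ¬passing raccoon) ≈ 0.684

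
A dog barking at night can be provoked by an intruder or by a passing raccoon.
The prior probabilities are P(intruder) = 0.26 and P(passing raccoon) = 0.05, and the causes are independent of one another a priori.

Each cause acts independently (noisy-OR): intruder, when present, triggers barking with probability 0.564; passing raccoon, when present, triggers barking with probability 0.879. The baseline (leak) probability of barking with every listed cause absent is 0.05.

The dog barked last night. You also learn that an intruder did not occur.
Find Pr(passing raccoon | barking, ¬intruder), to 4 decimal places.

Under noisy-OR, P(barking | causes) = 1 − (1−0.05)·∏(1−qᵢ) over the active causes.
For the numerator, keep only passing raccoon=true terms: 0.88505×0.05 = 0.044253
Denominator P(barking | ¬intruder): 0.05×0.95 + 0.88505×0.05 = 0.091753
Posterior = 0.044253 / 0.091753 ≈ 0.4823

Pr(passing raccoon | barking, ¬intruder) ≈ 0.4823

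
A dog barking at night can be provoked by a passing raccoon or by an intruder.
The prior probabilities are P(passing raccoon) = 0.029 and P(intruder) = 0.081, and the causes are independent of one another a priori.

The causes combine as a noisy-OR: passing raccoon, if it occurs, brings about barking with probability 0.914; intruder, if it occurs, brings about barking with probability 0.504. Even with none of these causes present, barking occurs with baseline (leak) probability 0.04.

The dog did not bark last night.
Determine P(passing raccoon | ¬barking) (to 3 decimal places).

P(passing raccoon | ¬barking) ≈ 0.003

Under noisy-OR, P(barking | causes) = 1 − (1−0.04)·∏(1−qᵢ) over the active causes.
Enumerate the 4 (passing raccoon, intruder) configurations and weight by the priors:
  P(¬barking) = 0.96×0.971×0.919 + 0.47616×0.971×0.081 + 0.08256×0.029×0.919 + 0.04095×0.029×0.081
        = 0.856655 + 0.037450 + 0.002200 + 0.000096 = 0.896401
The terms with passing raccoon present sum to 0.002296, so
  P(passing raccoon | ¬barking) = 0.002296 / 0.896401 ≈ 0.003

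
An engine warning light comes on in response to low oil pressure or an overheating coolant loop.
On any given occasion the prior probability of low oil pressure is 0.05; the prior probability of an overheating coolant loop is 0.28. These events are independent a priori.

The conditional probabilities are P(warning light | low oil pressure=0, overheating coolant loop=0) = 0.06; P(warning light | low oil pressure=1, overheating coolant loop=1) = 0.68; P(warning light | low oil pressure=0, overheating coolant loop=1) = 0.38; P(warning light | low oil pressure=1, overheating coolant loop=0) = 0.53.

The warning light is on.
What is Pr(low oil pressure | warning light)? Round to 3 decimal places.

Pr(low oil pressure | warning light) ≈ 0.168

P(warning light) = 0.06×0.95×0.72 + 0.38×0.95×0.28 + 0.53×0.05×0.72 + 0.68×0.05×0.28 = 0.041040 + 0.101080 + 0.019080 + 0.009520 = 0.170720
Restricting to configurations with low oil pressure present: 0.019080 + 0.009520 = 0.028600.
Hence the posterior is 0.028600/0.170720 ≈ 0.168.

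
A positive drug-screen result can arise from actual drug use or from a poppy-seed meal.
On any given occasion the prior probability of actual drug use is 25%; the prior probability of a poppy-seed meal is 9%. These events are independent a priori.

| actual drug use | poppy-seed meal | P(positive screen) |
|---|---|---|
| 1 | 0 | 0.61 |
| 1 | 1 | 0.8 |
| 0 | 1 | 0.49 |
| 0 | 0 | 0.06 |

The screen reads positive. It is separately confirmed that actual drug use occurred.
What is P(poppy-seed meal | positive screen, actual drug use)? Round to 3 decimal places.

For the numerator, keep only poppy-seed meal=true terms: 0.8×0.09 = 0.072000
The normalizing constant is 0.61×0.91 + 0.8×0.09 = 0.627100
P(poppy-seed meal | positive screen, actual drug use) = 0.072000/0.627100 ≈ 0.115

P(poppy-seed meal | positive screen, actual drug use) ≈ 0.115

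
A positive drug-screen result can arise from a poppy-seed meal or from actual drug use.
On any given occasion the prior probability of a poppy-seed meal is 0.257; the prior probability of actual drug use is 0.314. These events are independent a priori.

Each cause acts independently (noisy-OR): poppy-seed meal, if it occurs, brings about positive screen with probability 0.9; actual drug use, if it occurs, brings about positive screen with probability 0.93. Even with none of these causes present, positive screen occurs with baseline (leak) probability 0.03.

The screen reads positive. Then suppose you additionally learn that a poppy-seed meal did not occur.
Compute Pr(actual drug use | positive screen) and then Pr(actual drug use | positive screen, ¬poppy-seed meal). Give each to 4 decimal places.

Under noisy-OR, P(positive screen | causes) = 1 − (1−0.03)·∏(1−qᵢ) over the active causes.
By total probability over the 4 (poppy-seed meal, actual drug use) configurations:
  P(positive screen) = 0.03·0.743·0.686 + 0.9321·0.743·0.314 + 0.903·0.257·0.686 + 0.99321·0.257·0.314
        = 0.015291 + 0.217461 + 0.159201 + 0.080150 = 0.472103
Configurations with actual drug use contribute 0.297611, so
  P(actual drug use | positive screen) = 0.297611 / 0.472103 ≈ 0.6304

Now also conditioning on poppy-seed meal≠true:
P(positive screen | ¬poppy-seed meal) = 0.03·0.686 + 0.9321·0.314 = 0.020580 + 0.292679 = 0.313259
Restricting to configurations with actual drug use present: 0.9321·0.314 = 0.292679.
So P(actual drug use | positive screen, ¬poppy-seed meal) = 0.292679/0.313259 ≈ 0.9343.
With poppy-seed meal excluded, actual drug use must carry more of the explanatory weight for the positive screen.

Pr(actual drug use | positive screen) ≈ 0.6304; Pr(actual drug use | positive screen, ¬poppy-seed meal) ≈ 0.9343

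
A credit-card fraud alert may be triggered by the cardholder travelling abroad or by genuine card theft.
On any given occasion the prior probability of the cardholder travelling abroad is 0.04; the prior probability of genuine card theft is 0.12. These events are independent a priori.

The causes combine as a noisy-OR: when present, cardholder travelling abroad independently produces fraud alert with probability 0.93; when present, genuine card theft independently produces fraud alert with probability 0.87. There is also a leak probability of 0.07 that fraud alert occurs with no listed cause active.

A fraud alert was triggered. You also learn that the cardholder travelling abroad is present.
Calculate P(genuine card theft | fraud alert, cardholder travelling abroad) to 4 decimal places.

P(genuine card theft | fraud alert, cardholder travelling abroad) ≈ 0.1264

Under noisy-OR, P(fraud alert | causes) = 1 − (1−0.07)·∏(1−qᵢ) over the active causes.
P(fraud alert | cardholder travelling abroad) = 0.9349*0.88 + 0.991537*0.12 = 0.822712 + 0.118984 = 0.941696
Restricting to configurations with genuine card theft present: 0.991537*0.12 = 0.118984.
Hence the posterior is 0.118984/0.941696 ≈ 0.1264.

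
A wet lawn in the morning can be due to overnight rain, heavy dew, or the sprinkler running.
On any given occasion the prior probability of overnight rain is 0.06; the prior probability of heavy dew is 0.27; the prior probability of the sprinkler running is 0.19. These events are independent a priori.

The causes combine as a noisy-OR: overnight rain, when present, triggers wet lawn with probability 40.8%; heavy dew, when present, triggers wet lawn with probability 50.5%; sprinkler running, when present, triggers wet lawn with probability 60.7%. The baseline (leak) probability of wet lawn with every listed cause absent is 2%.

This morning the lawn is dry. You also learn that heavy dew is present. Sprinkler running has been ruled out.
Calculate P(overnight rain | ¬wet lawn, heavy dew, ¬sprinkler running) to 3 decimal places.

Under noisy-OR, P(wet lawn | causes) = 1 − (1−0.02)·∏(1−qᵢ) over the active causes.
Enumerate both values of overnight rain and weight by the priors:
  P(¬wet lawn | heavy dew, ¬sprinkler running) = 0.4851×0.94 + 0.287179×0.06
        = 0.455994 + 0.017231 = 0.473225
Configurations with overnight rain contribute 0.017231, so
  P(overnight rain | ¬wet lawn, heavy dew, ¬sprinkler running) = 0.017231 / 0.473225 ≈ 0.036

P(overnight rain | ¬wet lawn, heavy dew, ¬sprinkler running) ≈ 0.036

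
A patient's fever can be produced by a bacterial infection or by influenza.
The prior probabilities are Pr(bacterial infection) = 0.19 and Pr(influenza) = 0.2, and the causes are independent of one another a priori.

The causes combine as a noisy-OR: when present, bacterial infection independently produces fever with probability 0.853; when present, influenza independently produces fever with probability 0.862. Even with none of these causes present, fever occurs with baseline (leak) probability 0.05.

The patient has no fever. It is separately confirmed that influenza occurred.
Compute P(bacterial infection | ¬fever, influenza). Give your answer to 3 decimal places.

Under noisy-OR, P(fever | causes) = 1 − (1−0.05)·∏(1−qᵢ) over the active causes.
Enumerate both values of bacterial infection and weight by the priors:
  P(¬fever | influenza) = 0.1311*0.81 + 0.019272*0.19
        = 0.106191 + 0.003662 = 0.109853
Configurations with bacterial infection contribute 0.003662, so
  P(bacterial infection | ¬fever, influenza) = 0.003662 / 0.109853 ≈ 0.033

P(bacterial infection | ¬fever, influenza) ≈ 0.033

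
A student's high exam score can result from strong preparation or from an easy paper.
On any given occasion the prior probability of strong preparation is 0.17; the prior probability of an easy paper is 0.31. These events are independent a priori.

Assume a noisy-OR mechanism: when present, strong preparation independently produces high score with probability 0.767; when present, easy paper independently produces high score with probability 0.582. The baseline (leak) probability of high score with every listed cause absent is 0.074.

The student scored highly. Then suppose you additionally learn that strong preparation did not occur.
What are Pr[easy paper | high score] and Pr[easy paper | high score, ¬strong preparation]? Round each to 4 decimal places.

Pr[easy paper | high score] ≈ 0.6048; Pr[easy paper | high score, ¬strong preparation] ≈ 0.7882

Under noisy-OR, P(high score | causes) = 1 − (1−0.074)·∏(1−qᵢ) over the active causes.
Numerator (weight on configurations with easy paper): 0.157707 + 0.047947 = 0.205654
Normalizer over all consistent configurations: 0.074·0.83·0.69 + 0.612932·0.83·0.31 + 0.784242·0.17·0.69 + 0.909813·0.17·0.31 = 0.340026
P(easy paper | high score) = 0.205654/0.340026 ≈ 0.6048

Now condition on the additional information:
Enumerate both values of easy paper and weight by the priors:
  P(high score | ¬strong preparation) = 0.074·0.69 + 0.612932·0.31
        = 0.051060 + 0.190009 = 0.241069
Configurations with easy paper contribute 0.190009, so
  P(easy paper | high score, ¬strong preparation) = 0.190009 / 0.241069 ≈ 0.7882
Ruling out strong preparation raises the posterior on easy paper — the flip side of explaining away.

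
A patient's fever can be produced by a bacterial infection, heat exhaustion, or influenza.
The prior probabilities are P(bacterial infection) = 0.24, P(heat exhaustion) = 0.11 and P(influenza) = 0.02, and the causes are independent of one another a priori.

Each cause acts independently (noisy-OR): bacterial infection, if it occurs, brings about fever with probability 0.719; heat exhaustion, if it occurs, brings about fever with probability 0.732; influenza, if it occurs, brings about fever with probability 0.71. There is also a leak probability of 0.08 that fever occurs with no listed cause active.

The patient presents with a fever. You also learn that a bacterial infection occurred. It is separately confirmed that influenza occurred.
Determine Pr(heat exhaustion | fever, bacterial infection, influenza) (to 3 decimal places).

Pr(heat exhaustion | fever, bacterial infection, influenza) ≈ 0.116

Under noisy-OR, P(fever | causes) = 1 − (1−0.08)·∏(1−qᵢ) over the active causes.
Enumerate both values of heat exhaustion and weight by the priors:
  P(fever | bacterial infection, influenza) = 0.925029·0.89 + 0.979908·0.11
        = 0.823276 + 0.107790 = 0.931066
Keeping only the heat exhaustion-present terms gives 0.107790, so
  P(heat exhaustion | fever, bacterial infection, influenza) = 0.107790 / 0.931066 ≈ 0.116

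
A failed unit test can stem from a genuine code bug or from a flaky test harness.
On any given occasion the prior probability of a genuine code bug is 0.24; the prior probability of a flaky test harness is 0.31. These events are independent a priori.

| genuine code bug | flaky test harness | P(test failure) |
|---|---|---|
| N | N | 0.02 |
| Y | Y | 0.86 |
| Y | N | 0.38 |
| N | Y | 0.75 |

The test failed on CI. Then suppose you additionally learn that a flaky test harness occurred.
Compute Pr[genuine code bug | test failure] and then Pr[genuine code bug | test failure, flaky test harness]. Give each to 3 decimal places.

P(test failure) = 0.02*0.76*0.69 + 0.75*0.76*0.31 + 0.38*0.24*0.69 + 0.86*0.24*0.31 = 0.010488 + 0.176700 + 0.062928 + 0.063984 = 0.314100
The genuine code bug-present share is 0.062928 + 0.063984 = 0.126912.
Hence the posterior is 0.126912/0.314100 ≈ 0.404.

With the extra evidence:
Sum P(test failure|·) weighted by the priors over both values of genuine code bug:
  P(test failure | flaky test harness) = 0.75·0.76 + 0.86·0.24
        = 0.570000 + 0.206400 = 0.776400
The terms with genuine code bug present sum to 0.206400, so
  P(genuine code bug | test failure, flaky test harness) = 0.206400 / 0.776400 ≈ 0.266
— flaky test harness explains away the evidence for genuine code bug.

Pr[genuine code bug | test failure] ≈ 0.404; Pr[genuine code bug | test failure, flaky test harness] ≈ 0.266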